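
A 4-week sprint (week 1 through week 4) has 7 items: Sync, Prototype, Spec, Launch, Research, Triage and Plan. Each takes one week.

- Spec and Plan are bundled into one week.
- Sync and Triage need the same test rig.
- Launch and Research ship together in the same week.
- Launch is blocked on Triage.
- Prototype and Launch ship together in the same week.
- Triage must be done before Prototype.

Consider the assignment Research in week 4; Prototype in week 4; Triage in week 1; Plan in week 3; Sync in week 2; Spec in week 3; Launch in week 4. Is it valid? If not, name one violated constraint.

Spec and Plan are bundled into one week — holds.
Launch and Research ship together in the same week — holds.
Launch is blocked on Triage — holds.
Triage must be done before Prototype — holds.
Sync and Triage need the same test rig — holds.
Prototype and Launch ship together in the same week — holds.

Yes, all constraints hold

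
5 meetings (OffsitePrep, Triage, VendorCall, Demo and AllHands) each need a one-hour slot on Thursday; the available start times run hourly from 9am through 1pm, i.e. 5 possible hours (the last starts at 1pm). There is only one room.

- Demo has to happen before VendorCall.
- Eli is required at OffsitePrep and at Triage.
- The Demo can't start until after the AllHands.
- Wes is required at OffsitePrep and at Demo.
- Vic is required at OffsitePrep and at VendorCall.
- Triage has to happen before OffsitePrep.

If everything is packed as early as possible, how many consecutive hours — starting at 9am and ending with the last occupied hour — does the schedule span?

5

The precedence chain requires at least 3 distinct hours.
With at most 1 per hour and 5 meetings, at least 5 hours are needed.
5 works (last occupied hour: 1pm): for example OffsitePrep=12pm, VendorCall=1pm, AllHands=9am, Triage=11am, Demo=10am.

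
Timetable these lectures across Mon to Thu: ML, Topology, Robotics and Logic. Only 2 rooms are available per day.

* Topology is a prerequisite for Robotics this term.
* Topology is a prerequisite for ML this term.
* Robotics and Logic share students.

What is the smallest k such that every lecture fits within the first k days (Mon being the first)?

2

The precedence chain requires at least 2 distinct days.
With at most 2 per day and 4 lectures, at least 2 days are needed.
2 works (last occupied day: Tue): for example Logic in Mon, Topology in Mon, ML in Tue, Robotics in Tue.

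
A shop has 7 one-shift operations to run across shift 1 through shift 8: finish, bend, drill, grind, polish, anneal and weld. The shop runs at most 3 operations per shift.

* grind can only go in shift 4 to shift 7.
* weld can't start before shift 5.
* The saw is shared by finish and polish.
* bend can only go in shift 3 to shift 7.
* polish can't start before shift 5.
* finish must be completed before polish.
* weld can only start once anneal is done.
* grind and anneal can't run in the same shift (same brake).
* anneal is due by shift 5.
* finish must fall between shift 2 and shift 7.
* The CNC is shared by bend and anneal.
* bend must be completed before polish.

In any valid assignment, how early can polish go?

shift 5

Polish is available from shift 5.
polish at shift 5 is achievable: bend in shift 3; anneal in shift 1; finish in shift 2; polish in shift 5; grind in shift 4; drill in shift 1; weld in shift 5.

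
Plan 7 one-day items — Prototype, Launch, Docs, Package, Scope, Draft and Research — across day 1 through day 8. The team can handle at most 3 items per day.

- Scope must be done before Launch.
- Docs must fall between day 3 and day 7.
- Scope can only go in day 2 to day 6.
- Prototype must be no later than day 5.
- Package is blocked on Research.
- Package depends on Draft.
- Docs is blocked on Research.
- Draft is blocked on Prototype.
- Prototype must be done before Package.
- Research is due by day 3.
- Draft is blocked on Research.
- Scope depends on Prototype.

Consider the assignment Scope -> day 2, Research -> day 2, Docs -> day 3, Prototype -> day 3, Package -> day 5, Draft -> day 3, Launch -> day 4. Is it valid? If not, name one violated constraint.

No — it violates: Scope depends on Prototype

Package depends on Draft — holds.
Prototype must be done before Package — holds.
Docs is blocked on Research — holds.
Research is due by day 3 — holds.
Docs must fall between day 3 and day 7 — holds.
Draft is blocked on Prototype — violated.
Package is blocked on Research — holds.
Scope can only go in day 2 to day 6 — holds.
Prototype must be no later than day 5 — holds.
The team can handle at most 3 items per day — holds.
Draft is blocked on Research — holds.
Scope must be done before Launch — holds.
Scope depends on Prototype — violated.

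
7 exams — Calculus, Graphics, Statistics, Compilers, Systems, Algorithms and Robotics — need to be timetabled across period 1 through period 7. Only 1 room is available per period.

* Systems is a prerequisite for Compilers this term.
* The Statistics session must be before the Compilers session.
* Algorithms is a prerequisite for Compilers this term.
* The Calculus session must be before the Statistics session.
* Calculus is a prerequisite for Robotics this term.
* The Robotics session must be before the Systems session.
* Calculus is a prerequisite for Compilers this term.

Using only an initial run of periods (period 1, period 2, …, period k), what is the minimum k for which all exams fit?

7

The precedence chain requires at least 4 distinct periods.
With at most 1 per period and 7 exams, at least 7 periods are needed.
7 works (last occupied period: period 7): for example Robotics -> period 3, Compilers -> period 6, Algorithms -> period 5, Statistics -> period 2, Graphics -> period 7, Calculus -> period 1, Systems -> period 4.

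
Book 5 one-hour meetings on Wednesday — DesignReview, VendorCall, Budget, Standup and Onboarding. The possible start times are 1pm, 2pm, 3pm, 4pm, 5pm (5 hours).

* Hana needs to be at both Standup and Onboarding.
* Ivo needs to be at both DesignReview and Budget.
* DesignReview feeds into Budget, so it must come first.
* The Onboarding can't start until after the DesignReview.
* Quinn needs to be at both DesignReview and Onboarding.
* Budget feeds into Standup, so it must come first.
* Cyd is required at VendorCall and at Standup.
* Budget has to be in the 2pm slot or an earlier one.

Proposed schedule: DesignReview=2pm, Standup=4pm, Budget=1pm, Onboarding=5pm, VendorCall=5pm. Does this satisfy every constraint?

Cyd is required at VendorCall and at Standup — holds.
Budget has to be in the 2pm slot or an earlier one — holds.
The Onboarding can't start until after the DesignReview — holds.
Ivo needs to be at both DesignReview and Budget — holds.
Hana needs to be at both Standup and Onboarding — holds.
DesignReview feeds into Budget, so it must come first — violated.
Quinn needs to be at both DesignReview and Onboarding — holds.
Budget feeds into Standup, so it must come first — holds.

No — it violates: DesignReview feeds into Budget, so it must come first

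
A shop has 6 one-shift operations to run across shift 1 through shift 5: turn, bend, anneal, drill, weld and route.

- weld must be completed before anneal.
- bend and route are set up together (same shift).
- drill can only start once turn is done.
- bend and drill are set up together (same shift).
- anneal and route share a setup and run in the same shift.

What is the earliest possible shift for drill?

shift 2

Precedence pushes drill to at least shift 2.
drill at shift 2 is achievable: weld -> shift 1, turn -> shift 1, route -> shift 2, anneal -> shift 2, bend -> shift 2, drill -> shift 2.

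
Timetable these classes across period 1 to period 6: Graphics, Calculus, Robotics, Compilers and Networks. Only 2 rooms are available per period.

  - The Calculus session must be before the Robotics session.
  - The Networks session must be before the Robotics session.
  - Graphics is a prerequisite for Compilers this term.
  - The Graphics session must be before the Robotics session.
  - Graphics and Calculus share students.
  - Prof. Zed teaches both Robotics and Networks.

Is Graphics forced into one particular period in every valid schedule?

No

Graphics can be period 1 (e.g. Compilers in period 2; Robotics in period 3; Networks in period 1; Graphics in period 1; Calculus in period 2) or period 2 (e.g. Robotics in period 3; Calculus in period 1; Compilers in period 3; Graphics in period 2; Networks in period 1).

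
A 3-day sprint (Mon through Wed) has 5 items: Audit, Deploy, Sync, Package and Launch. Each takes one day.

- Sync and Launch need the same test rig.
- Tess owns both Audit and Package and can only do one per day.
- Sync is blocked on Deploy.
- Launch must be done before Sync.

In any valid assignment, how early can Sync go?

Tue

Precedence pushes Sync to at least Tue.
Sync at Tue is achievable: Audit -> Mon, Deploy -> Mon, Package -> Tue, Launch -> Mon, Sync -> Tue.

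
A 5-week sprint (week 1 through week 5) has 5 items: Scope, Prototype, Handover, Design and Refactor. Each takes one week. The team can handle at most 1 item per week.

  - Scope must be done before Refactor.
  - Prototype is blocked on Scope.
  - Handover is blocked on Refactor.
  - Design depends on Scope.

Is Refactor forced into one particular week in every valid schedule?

Refactor can be week 2 (e.g. Design -> week 5, Prototype -> week 3, Scope -> week 1, Handover -> week 4, Refactor -> week 2) or week 3 (e.g. Refactor in week 3, Handover in week 4, Design in week 5, Scope in week 1, Prototype in week 2).

No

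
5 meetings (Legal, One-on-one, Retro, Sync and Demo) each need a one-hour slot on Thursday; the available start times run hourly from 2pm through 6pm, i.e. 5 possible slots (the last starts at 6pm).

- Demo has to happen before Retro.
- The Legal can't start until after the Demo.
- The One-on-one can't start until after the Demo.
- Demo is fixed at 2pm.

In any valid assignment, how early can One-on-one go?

3pm

Precedence pushes One-on-one to at least 3pm.
One-on-one at 3pm is achievable: One-on-one=3pm, Retro=3pm, Legal=3pm, Demo=2pm, Sync=2pm.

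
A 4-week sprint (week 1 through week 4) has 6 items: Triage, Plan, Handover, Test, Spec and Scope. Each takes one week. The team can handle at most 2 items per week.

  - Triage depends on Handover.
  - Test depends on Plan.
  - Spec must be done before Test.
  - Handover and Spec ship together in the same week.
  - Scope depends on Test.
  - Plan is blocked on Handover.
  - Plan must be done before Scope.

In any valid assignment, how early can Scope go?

week 4

Precedence pushes Scope to at least week 4.
Scope at week 4 is achievable: Test in week 3; Handover in week 1; Triage in week 2; Spec in week 1; Plan in week 2; Scope in week 4.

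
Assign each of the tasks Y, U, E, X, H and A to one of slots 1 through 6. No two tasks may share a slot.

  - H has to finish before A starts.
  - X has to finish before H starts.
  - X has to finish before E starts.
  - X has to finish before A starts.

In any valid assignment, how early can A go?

Precedence pushes A to at least 3.
A at 3 is achievable: X -> 1; E -> 4; A -> 3; H -> 2; Y -> 5; U -> 6.

3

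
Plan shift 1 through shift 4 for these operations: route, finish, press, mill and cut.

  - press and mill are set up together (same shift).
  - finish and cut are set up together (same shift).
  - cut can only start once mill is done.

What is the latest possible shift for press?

Press must be in the same shift as mill, which can't be after shift 3, so press is at most shift 3.
press at shift 3 is achievable: finish=shift 4; route=shift 1; cut=shift 4; mill=shift 3; press=shift 3.

shift 3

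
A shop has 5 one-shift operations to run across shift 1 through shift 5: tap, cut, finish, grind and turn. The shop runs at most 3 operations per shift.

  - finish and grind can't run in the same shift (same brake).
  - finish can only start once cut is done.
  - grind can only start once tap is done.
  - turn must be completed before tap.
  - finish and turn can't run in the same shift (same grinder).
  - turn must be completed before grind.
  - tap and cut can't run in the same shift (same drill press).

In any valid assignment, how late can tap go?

shift 4

Precedence pushes tap to at least shift 2; downstream work caps tap at shift 4.
tap at shift 4 is achievable: turn -> shift 1; finish -> shift 2; tap -> shift 4; cut -> shift 1; grind -> shift 5.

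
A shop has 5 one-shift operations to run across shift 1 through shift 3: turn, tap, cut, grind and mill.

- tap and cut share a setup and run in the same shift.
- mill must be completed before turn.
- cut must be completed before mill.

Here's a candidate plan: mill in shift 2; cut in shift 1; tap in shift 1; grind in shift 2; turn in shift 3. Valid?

Yes, all constraints hold

cut must be completed before mill — holds.
tap and cut share a setup and run in the same shift — holds.
mill must be completed before turn — holds.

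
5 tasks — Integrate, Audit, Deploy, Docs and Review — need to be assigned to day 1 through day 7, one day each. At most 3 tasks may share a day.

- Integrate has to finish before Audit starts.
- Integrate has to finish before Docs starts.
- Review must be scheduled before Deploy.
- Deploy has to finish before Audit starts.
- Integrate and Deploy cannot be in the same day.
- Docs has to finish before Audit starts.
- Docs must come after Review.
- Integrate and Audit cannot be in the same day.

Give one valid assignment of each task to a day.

Docs=day 2, Audit=day 3, Deploy=day 2, Integrate=day 1, Review=day 1

Checking: Review(day 1) before Docs(day 2); Docs(day 2) before Audit(day 3); Integrate(day 1) before Audit(day 3); Deploy(day 2) before Audit(day 3); Integrate(day 1) before Docs(day 2); Review(day 1) before Deploy(day 2); Integrate(day 1) != Audit(day 3); Integrate(day 1) != Deploy(day 2); max 2 per day (cap 3).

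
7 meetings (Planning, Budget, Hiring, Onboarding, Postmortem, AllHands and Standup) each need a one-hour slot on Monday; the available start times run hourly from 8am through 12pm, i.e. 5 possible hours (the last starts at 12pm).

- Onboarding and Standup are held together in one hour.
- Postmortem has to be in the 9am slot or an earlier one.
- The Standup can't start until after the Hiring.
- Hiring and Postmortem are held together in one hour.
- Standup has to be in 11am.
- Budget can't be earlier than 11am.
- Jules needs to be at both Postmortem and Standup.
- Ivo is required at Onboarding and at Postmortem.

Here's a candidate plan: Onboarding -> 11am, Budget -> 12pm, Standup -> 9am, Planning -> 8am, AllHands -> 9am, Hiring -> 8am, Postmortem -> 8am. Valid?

Standup has to be in 11am — violated.
The Standup can't start until after the Hiring — holds.
Onboarding and Standup are held together in one hour — violated.
Jules needs to be at both Postmortem and Standup — holds.
Ivo is required at Onboarding and at Postmortem — holds.
Postmortem has to be in the 9am slot or an earlier one — holds.
Hiring and Postmortem are held together in one hour — holds.
Budget can't be earlier than 11am — holds.

Invalid. Onboarding and Standup are held together in one hour.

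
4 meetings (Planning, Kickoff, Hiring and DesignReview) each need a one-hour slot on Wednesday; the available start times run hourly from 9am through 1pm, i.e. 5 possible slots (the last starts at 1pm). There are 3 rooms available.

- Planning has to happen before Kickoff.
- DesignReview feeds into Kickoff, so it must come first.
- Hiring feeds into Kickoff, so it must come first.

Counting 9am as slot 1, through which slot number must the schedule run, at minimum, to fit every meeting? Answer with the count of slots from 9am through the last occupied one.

The precedence chain requires at least 2 distinct slots.
With at most 3 per slot and 4 meetings, at least 2 slots are needed.
2 works (last occupied slot: 10am): for example Planning -> 9am; DesignReview -> 9am; Kickoff -> 10am; Hiring -> 9am.

2 slots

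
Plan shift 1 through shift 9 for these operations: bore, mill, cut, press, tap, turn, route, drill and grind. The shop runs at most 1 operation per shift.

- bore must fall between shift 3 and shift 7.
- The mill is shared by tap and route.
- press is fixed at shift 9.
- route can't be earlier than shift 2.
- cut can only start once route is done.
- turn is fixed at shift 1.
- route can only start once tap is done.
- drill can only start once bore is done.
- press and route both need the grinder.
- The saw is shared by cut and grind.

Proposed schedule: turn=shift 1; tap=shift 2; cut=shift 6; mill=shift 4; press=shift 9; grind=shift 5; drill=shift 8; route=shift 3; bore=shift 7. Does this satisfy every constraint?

Yes

press and route both need the grinder — holds.
route can only start once tap is done — holds.
The shop runs at most 1 operation per shift — holds.
route can't be earlier than shift 2 — holds.
The saw is shared by cut and grind — holds.
drill can only start once bore is done — holds.
cut can only start once route is done — holds.
bore must fall between shift 3 and shift 7 — holds.
turn is fixed at shift 1 — holds.
The mill is shared by tap and route — holds.
press is fixed at shift 9 — holds.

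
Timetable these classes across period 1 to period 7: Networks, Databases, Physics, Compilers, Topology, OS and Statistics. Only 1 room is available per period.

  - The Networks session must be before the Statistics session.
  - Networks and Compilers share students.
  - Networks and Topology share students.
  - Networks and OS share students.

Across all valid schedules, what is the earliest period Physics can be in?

period 1

Physics at period 1 is achievable: Databases -> period 4, Compilers -> period 5, Physics -> period 1, Statistics -> period 3, OS -> period 7, Networks -> period 2, Topology -> period 6.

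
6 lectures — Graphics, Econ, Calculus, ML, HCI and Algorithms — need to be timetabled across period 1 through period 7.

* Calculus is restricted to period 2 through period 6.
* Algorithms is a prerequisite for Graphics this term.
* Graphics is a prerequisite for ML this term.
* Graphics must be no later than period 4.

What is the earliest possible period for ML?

Precedence pushes ML to at least period 3.
ML at period 3 is achievable: HCI=period 1; Calculus=period 2; ML=period 3; Graphics=period 2; Econ=period 1; Algorithms=period 1.

period 3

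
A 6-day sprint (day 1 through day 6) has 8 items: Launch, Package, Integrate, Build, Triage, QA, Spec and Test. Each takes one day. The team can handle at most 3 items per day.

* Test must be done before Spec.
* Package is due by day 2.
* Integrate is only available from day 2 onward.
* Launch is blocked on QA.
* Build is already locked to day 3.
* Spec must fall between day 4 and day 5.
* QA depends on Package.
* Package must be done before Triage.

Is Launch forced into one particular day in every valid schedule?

No

Launch can be day 3 (e.g. Integrate -> day 2, QA -> day 2, Triage -> day 2, Launch -> day 3, Build -> day 3, Package -> day 1, Test -> day 1, Spec -> day 4) or day 4 (e.g. Integrate in day 2; Triage in day 2; Spec in day 4; Launch in day 4; QA in day 2; Build in day 3; Package in day 1; Test in day 1).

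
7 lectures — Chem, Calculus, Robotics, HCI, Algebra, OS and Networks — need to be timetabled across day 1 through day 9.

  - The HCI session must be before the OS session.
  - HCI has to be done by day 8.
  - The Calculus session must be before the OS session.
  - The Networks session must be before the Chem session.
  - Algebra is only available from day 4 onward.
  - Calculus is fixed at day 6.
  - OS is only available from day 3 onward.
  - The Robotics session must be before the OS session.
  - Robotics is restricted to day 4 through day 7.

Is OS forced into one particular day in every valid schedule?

OS can be day 7 (e.g. Algebra -> day 4, HCI -> day 1, Chem -> day 2, Calculus -> day 6, Networks -> day 1, OS -> day 7, Robotics -> day 4) or day 8 (e.g. Chem -> day 2; Calculus -> day 6; Robotics -> day 4; OS -> day 8; Networks -> day 1; Algebra -> day 4; HCI -> day 1).

No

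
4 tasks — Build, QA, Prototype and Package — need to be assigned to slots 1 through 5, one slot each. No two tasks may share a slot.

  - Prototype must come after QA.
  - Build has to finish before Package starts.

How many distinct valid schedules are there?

Splitting on Build: it can be 1 (12), 2 (9), 3 (6), 4 (3). Listing each branch's schedules as (QA, Prototype, Package):
Build=1: (2,3,4) (2,3,5) (2,4,3) (2,4,5) (2,5,3) (2,5,4) (3,4,2) (3,4,5) (3,5,2) (3,5,4) (4,5,2) (4,5,3) — 12.
Build=2: (1,3,4) (1,3,5) (1,4,3) (1,4,5) (1,5,3) (1,5,4) (3,4,5) (3,5,4) (4,5,3) — 9.
Build=3: (1,2,4) (1,2,5) (1,4,5) (1,5,4) (2,4,5) (2,5,4) — 6.
Build=4: (1,2,5) (1,3,5) (2,3,5) — 3.
Summing: 12 + 9 + 6 + 3 = 30.

30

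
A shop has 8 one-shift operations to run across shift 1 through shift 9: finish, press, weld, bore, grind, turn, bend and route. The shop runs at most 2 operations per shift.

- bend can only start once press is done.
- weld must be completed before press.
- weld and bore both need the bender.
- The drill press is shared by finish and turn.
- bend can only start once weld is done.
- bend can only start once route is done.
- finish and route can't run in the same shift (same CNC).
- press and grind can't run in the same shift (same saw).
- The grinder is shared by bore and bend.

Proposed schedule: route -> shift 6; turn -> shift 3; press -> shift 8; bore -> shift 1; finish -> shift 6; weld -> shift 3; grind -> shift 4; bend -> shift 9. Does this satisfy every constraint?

press and grind can't run in the same shift (same saw) — holds.
weld must be completed before press — holds.
bend can only start once weld is done — holds.
The shop runs at most 2 operations per shift — holds.
weld and bore both need the bender — holds.
finish and route can't run in the same shift (same CNC) — violated.
The drill press is shared by finish and turn — holds.
bend can only start once press is done — holds.
The grinder is shared by bore and bend — holds.
bend can only start once route is done — holds.

Invalid. finish and route can't run in the same shift (same CNC).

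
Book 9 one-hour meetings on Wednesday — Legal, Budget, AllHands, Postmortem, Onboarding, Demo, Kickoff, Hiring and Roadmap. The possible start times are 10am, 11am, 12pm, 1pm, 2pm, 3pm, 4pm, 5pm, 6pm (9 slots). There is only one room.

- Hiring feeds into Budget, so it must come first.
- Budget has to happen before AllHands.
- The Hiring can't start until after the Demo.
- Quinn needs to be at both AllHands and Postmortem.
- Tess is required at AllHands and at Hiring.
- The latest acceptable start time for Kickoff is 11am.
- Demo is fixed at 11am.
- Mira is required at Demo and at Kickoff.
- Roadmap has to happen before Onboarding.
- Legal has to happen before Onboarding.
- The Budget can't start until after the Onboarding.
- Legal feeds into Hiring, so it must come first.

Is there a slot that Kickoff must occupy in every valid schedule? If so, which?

10am

Kickoff's window is 10am–11am.
Demo is fixed at 11am, and Kickoff can't share a slot with Demo.
So Kickoff must be 10am.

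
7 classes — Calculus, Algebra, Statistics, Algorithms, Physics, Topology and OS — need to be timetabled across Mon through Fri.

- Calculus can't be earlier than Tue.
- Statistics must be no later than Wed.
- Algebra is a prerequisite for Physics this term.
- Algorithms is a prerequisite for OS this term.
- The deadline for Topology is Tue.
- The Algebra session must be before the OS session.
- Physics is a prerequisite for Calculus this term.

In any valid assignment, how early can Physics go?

Tue

Precedence pushes Physics to at least Tue; downstream work caps Physics at Thu.
Physics at Tue is achievable: Algebra -> Mon, Topology -> Mon, Algorithms -> Mon, Physics -> Tue, Statistics -> Mon, OS -> Tue, Calculus -> Wed.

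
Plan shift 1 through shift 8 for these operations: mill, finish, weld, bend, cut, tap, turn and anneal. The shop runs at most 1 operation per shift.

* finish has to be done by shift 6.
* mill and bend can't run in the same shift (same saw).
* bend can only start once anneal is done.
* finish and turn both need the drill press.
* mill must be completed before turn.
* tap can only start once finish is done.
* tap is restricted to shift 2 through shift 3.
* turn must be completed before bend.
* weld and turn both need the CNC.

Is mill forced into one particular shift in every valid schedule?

mill can be shift 1 (e.g. turn -> shift 4, bend -> shift 6, weld -> shift 7, finish -> shift 2, tap -> shift 3, mill -> shift 1, anneal -> shift 5, cut -> shift 8) or shift 2 (e.g. weld=shift 7, turn=shift 4, finish=shift 1, tap=shift 3, mill=shift 2, bend=shift 6, anneal=shift 5, cut=shift 8).

No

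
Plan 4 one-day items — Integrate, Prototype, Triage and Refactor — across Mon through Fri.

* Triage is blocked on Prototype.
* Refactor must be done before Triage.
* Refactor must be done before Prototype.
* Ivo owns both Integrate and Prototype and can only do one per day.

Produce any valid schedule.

Integrate in Mon; Triage in Wed; Prototype in Tue; Refactor in Mon

Checking: Refactor(Mon) before Prototype(Tue); Prototype(Tue) before Triage(Wed); Refactor(Mon) before Triage(Wed); Integrate(Mon) != Prototype(Tue).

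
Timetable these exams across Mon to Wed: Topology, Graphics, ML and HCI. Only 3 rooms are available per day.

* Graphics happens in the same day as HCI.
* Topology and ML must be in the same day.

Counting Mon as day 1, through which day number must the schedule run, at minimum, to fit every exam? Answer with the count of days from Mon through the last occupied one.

With at most 3 per day and 4 exams, at least 2 days are needed.
2 works (last occupied day: Tue): for example Graphics in Tue, ML in Mon, HCI in Tue, Topology in Mon.

2 days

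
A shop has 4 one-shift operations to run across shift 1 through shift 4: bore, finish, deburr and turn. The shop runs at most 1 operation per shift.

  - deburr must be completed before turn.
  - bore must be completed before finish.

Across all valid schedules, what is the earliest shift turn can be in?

shift 2

Precedence pushes turn to at least shift 2.
turn at shift 2 is achievable: finish in shift 4, deburr in shift 1, turn in shift 2, bore in shift 3.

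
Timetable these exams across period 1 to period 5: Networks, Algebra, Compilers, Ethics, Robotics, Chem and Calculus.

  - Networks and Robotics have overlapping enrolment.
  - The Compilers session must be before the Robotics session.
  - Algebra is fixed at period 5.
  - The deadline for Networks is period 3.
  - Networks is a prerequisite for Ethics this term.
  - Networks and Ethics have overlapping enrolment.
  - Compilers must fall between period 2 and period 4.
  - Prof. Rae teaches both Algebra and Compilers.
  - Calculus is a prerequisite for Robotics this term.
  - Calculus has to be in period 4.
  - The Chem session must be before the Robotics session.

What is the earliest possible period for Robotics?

period 5

Precedence pushes Robotics to at least period 5.
Robotics at period 5 is achievable: Robotics -> period 5; Algebra -> period 5; Ethics -> period 2; Calculus -> period 4; Compilers -> period 2; Networks -> period 1; Chem -> period 1.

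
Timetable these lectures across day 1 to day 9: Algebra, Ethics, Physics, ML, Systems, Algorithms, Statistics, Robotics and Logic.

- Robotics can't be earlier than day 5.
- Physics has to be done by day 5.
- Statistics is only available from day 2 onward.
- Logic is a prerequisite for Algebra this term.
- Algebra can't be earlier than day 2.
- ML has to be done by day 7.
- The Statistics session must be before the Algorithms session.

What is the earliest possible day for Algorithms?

day 3

Precedence pushes Algorithms to at least day 3.
Algorithms at day 3 is achievable: ML -> day 1; Physics -> day 1; Algebra -> day 2; Ethics -> day 1; Systems -> day 1; Robotics -> day 5; Logic -> day 1; Algorithms -> day 3; Statistics -> day 2.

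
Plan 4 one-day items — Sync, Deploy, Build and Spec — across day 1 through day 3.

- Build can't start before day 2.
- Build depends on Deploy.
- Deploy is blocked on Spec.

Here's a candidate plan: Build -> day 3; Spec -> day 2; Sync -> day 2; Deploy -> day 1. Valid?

Build can't start before day 2 — holds.
Deploy is blocked on Spec — violated.
Build depends on Deploy — holds.

Invalid. Deploy is blocked on Spec.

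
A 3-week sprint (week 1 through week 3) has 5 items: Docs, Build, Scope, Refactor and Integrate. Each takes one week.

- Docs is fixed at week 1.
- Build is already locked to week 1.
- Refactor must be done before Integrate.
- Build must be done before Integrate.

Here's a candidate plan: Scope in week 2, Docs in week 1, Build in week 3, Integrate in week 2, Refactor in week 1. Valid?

Invalid. Build is already locked to week 1.

Build is already locked to week 1 — violated.
Build must be done before Integrate — violated.
Refactor must be done before Integrate — holds.
Docs is fixed at week 1 — holds.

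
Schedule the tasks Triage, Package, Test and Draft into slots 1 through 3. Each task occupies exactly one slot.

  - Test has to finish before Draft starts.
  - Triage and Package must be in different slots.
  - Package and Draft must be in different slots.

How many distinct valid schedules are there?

Splitting on Triage: it can be 1 (3), 2 (4), 3 (5). Listing each branch's schedules as (Package, Test, Draft):
Triage=1: (2,1,3) (2,2,3) (3,1,2) — 3.
Triage=2: (1,1,2) (1,1,3) (1,2,3) (3,1,2) — 4.
Triage=3: (1,1,2) (1,1,3) (1,2,3) (2,1,3) (2,2,3) — 5.
Summing: 3 + 4 + 5 = 12.

12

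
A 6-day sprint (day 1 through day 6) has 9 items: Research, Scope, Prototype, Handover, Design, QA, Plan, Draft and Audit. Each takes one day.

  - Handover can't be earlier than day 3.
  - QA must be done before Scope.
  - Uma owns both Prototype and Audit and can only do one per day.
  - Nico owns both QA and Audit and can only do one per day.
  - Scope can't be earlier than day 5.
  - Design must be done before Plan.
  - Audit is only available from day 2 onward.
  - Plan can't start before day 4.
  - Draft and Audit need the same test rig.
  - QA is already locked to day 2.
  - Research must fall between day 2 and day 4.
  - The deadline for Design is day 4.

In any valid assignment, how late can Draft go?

Draft at day 6 is achievable: Audit -> day 3, Research -> day 2, Handover -> day 3, Prototype -> day 1, Plan -> day 4, QA -> day 2, Draft -> day 6, Design -> day 1, Scope -> day 5.

day 6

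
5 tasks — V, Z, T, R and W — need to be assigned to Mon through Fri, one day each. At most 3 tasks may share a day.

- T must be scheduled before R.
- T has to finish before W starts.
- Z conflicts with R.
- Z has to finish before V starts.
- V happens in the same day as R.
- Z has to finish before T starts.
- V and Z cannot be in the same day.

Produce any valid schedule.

Z -> Mon, T -> Tue, V -> Wed, W -> Wed, R -> Wed

Checking: Z(Mon) before T(Tue); T(Tue) before R(Wed); T(Tue) before W(Wed); Z(Mon) before V(Wed); V(Wed) != Z(Mon); Z(Mon) != R(Wed); V = R = Wed; max 3 per day (cap 3).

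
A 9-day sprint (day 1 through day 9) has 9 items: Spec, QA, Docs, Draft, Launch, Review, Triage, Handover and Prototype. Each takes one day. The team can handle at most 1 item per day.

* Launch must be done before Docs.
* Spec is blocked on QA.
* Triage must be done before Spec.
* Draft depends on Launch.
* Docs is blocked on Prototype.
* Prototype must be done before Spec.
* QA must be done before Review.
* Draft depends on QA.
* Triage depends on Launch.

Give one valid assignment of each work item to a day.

Review -> day 8, Draft -> day 7, QA -> day 1, Launch -> day 2, Prototype -> day 4, Spec -> day 5, Docs -> day 6, Handover -> day 9, Triage -> day 3

Checking: QA(day 1) before Review(day 8); Launch(day 2) before Triage(day 3); Launch(day 2) before Docs(day 6); Triage(day 3) before Spec(day 5); QA(day 1) before Draft(day 7); Launch(day 2) before Draft(day 7); Prototype(day 4) before Spec(day 5); Prototype(day 4) before Docs(day 6); QA(day 1) before Spec(day 5); max 1 per day (cap 1).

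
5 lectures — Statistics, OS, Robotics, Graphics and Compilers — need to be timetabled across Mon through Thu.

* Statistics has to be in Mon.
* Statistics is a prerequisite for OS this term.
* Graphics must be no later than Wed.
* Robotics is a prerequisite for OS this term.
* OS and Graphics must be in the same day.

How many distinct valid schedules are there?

Splitting on OS: it can be Tue (4), Wed (8). Listing each branch's schedules as (Statistics, Robotics, Graphics, Compilers):
OS=Tue: (Mon,Mon,Tue,Mon) (Mon,Mon,Tue,Tue) (Mon,Mon,Tue,Wed) (Mon,Mon,Tue,Thu) — 4.
OS=Wed: (Mon,Mon,Wed,Mon) (Mon,Mon,Wed,Tue) (Mon,Mon,Wed,Wed) (Mon,Mon,Wed,Thu) (Mon,Tue,Wed,Mon) (Mon,Tue,Wed,Tue) (Mon,Tue,Wed,Wed) (Mon,Tue,Wed,Thu) — 8.
Summing: 4 + 8 = 12.

12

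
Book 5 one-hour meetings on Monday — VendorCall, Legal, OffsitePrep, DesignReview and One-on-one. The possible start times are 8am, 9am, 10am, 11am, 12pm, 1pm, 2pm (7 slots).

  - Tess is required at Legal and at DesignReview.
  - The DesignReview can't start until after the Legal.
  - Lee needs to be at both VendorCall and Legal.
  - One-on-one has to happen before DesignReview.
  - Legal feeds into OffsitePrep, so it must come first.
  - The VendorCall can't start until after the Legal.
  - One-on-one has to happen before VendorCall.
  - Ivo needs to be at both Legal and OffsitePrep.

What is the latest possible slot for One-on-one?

1pm

Downstream work caps One-on-one at 1pm.
One-on-one at 1pm is achievable: VendorCall -> 2pm, One-on-one -> 1pm, Legal -> 8am, OffsitePrep -> 9am, DesignReview -> 2pm.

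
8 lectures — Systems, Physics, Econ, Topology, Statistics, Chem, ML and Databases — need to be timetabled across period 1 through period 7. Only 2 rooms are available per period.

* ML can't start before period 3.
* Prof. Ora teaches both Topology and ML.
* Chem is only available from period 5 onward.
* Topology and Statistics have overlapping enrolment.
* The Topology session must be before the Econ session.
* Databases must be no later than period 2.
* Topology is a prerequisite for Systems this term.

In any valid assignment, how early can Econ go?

Precedence pushes Econ to at least period 2.
Econ at period 2 is achievable: Physics -> period 3; Databases -> period 1; Econ -> period 2; ML -> period 3; Topology -> period 1; Systems -> period 2; Chem -> period 5; Statistics -> period 4.

period 2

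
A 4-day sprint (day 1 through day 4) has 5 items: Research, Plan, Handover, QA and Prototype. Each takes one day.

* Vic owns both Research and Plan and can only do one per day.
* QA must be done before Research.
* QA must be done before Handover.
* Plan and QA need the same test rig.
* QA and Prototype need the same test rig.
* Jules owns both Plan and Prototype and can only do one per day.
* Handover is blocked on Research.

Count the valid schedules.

Splitting on Research: it can be day 2 (8), day 3 (8). Listing each branch's schedules as (Plan, Handover, QA, Prototype) by day number:
Research=day 2: (3,3,1,2) (3,3,1,4) (3,4,1,2) (3,4,1,4) (4,3,1,2) (4,3,1,3) (4,4,1,2) (4,4,1,3) — 8.
Research=day 3: (1,4,2,3) (1,4,2,4) (2,4,1,3) (2,4,1,4) (4,4,1,2) (4,4,1,3) (4,4,2,1) (4,4,2,3) — 8.
Summing: 8 + 8 = 16.

16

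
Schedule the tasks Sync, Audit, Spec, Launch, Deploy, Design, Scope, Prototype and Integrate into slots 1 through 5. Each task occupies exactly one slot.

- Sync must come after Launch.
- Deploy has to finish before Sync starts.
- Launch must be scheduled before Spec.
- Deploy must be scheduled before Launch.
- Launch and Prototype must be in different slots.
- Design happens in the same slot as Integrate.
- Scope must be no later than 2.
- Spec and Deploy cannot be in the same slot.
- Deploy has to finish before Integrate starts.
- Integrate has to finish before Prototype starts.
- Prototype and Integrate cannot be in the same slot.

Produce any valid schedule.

Sync=3; Audit=1; Design=2; Scope=1; Spec=3; Prototype=3; Launch=2; Integrate=2; Deploy=1

Checking: Deploy(1) before Sync(3); Launch(2) before Spec(3); Deploy(1) before Integrate(2); Integrate(2) before Prototype(3); Deploy(1) before Launch(2); Launch(2) before Sync(3); Launch(2) != Prototype(3); Prototype(3) != Integrate(2); Spec(3) != Deploy(1); Design = Integrate = 2; Scope=1 in [1,2].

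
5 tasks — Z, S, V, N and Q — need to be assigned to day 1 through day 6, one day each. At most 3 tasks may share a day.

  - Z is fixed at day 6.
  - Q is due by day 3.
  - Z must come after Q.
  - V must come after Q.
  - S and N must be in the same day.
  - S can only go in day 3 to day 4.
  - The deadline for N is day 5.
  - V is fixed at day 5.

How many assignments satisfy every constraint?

6

Splitting on S: it can be day 3 (3), day 4 (3). Listing each branch's schedules as (Z, V, N, Q) by day number:
S=day 3: (6,5,3,1) (6,5,3,2) (6,5,3,3) — 3.
S=day 4: (6,5,4,1) (6,5,4,2) (6,5,4,3) — 3.
Summing: 3 + 3 = 6.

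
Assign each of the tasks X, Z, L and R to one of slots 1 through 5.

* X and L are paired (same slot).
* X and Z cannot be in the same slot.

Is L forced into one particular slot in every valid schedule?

No

L can be 1 (e.g. R=1; Z=2; X=1; L=1) or 2 (e.g. Z -> 1, L -> 2, R -> 1, X -> 2).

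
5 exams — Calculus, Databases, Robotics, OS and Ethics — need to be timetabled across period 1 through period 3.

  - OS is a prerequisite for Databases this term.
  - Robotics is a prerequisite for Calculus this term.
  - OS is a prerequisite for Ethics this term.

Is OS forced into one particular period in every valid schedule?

No

OS can be period 1 (e.g. Calculus in period 2; Databases in period 2; Ethics in period 2; Robotics in period 1; OS in period 1) or period 2 (e.g. Databases -> period 3, OS -> period 2, Calculus -> period 2, Ethics -> period 3, Robotics -> period 1).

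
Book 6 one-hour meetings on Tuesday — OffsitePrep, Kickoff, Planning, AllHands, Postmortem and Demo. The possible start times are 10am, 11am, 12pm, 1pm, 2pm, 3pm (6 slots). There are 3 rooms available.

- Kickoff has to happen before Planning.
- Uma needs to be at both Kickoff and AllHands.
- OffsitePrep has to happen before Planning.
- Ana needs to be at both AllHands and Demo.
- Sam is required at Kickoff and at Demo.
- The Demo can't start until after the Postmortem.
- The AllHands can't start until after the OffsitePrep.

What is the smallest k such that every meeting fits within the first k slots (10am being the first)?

3

The precedence chain requires at least 2 distinct slots.
With at most 3 per slot and 6 meetings, at least 2 slots are needed.
Could 2 slots be enough, i.e. nothing placed later than 11am? No: Demo must come after Postmortem (at 10am or later) → {11am}; Planning must come after OffsitePrep (at 10am or later) → {11am}; OffsitePrep must come before Planning (at 11am or earlier) → {10am}; AllHands must come after OffsitePrep (at 10am or later) → {11am}; Demo can't share with AllHands (11am) → nothing is left.
So 2 slots is not enough.
3 works (last occupied slot: 12pm): for example Postmortem=10am; AllHands=11am; Planning=11am; Demo=12pm; Kickoff=10am; OffsitePrep=10am.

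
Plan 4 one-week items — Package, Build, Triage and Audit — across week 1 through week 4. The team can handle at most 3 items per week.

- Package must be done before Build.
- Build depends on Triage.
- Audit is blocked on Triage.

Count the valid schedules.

Splitting on Package: it can be week 1 (14), week 2 (11), week 3 (6). Listing each branch's schedules as (Build, Triage, Audit) by week number:
Package=week 1: (2,1,2) (2,1,3) (2,1,4) (3,1,2) (3,1,3) (3,1,4) (3,2,3) (3,2,4) (4,1,2) (4,1,3) (4,1,4) (4,2,3) (4,2,4) (4,3,4) — 14.
Package=week 2: (3,1,2) (3,1,3) (3,1,4) (3,2,3) (3,2,4) (4,1,2) (4,1,3) (4,1,4) (4,2,3) (4,2,4) (4,3,4) — 11.
Package=week 3: (4,1,2) (4,1,3) (4,1,4) (4,2,3) (4,2,4) (4,3,4) — 6.
Summing: 14 + 11 + 6 = 31.

31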